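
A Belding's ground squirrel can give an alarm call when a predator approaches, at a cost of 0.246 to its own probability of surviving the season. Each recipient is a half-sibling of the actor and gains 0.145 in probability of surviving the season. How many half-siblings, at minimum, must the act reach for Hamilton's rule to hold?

r to a half-sibling = 0.25 (half-sibs share one parent — one path of length 2: r = (1/2)^2 = 1/4).
Hamilton's rule: n·r·B > C  ⇒  n > C/(r·B) = 0.246/(0.25·0.145) = 6.786.
The smallest integer exceeding 6.786 is 7.

7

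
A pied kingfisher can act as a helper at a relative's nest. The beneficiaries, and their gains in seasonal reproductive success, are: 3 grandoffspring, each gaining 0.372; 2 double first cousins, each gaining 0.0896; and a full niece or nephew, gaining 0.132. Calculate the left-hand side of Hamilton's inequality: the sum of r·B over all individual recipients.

0.3568

r to a grandoffspring = 0.25 (two parent–offspring links: r = (1/2)^2 = 1/4).
r to a double first cousin = 0.25 (double first cousins share both grandparent pairs — four paths of length 4: r = 4·(1/2)^4 = 1/4).
r to a full niece or nephew = 1/4 (full aunt/uncle↔niece/nephew: two paths of length 3 through the shared grandparent pair: r = 2·(1/2)^3 = 1/4).
Summing one r·B term per recipient: 3·0.25·0.372 + 2·0.25·0.0896 + 1·0.25·0.132 = 0.3568.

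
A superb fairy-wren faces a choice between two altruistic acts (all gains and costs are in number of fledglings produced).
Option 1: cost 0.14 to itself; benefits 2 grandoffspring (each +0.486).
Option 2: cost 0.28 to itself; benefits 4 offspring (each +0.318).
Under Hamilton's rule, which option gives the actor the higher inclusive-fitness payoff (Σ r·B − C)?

Option 1: r to a grandoffspring = 0.25.
Option 1: Σ r·B − C = (2·0.25·0.486) − 0.14 = 0.103.
Option 2: r to an offspring = 0.5.
Option 2: Σ r·B − C = (4·0.5·0.318) − 0.28 = 0.356.
Option 2 has the higher net inclusive-fitness payoff.

Option 2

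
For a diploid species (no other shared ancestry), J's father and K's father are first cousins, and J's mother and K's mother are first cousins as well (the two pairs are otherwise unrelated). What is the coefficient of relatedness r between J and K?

0.0625

Relatedness sums over independent paths through distinct common ancestors.
J and K are related in two ways: second cousins through their fathers (r = 1/32) and second cousins through their mothers (r = 1/32).
r = 1/32 + 1/32 = 0.0625.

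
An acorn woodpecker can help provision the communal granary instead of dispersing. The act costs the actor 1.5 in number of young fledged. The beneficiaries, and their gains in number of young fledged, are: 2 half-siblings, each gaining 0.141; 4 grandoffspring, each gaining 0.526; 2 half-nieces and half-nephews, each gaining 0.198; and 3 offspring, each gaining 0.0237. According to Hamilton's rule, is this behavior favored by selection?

Hamilton's rule: the trait is favored when the sum of r·B over every recipient exceeds the actor's cost C.
r to a half-sibling = 1/4 (half-sibs share one parent — one path of length 2: r = (1/2)^2 = 1/4).
r to a grandoffspring = 1/4 (two parent–offspring links: r = (1/2)^2 = 1/4).
r to a half-niece or half-nephew = 0.125 (half-aunt/uncle↔niece/nephew: one path of length 3: r = (1/2)^3 = 1/8).
r to an offspring = 0.5 (one parent–offspring link: r = (1/2)^1 = 1/2).
Summing one r·B term per recipient: 2·0.25·0.141 + 4·0.25·0.526 + 2·0.125·0.198 + 3·0.5·0.0237 = 0.68155.
0.68155 < 1.5: the indirect benefit is less than the cost.

No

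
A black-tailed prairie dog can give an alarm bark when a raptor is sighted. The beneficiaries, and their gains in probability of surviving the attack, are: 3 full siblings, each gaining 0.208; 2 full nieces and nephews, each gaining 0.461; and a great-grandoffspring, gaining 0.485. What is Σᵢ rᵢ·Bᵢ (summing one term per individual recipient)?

r to a full sibling = 0.5 (full sibs share both parents — two paths of length 2: r = 2·(1/2)^2 = 1/2).
r to a full niece or nephew = 1/4 (full aunt/uncle↔niece/nephew: two paths of length 3 through the shared grandparent pair: r = 2·(1/2)^3 = 1/4).
r to a great-grandoffspring = 0.125 (three parent–offspring links: r = (1/2)^3 = 1/8).
Summing one r·B term per recipient: 3·0.5·0.208 + 2·0.25·0.461 + 1·0.125·0.485 = 0.603125.

0.603125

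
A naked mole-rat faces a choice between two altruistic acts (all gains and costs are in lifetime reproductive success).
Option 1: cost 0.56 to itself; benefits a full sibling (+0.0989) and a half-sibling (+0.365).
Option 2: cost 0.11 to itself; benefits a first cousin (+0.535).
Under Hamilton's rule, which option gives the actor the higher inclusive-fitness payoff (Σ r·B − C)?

Option 1: r to a full sibling = 0.5.
Option 1: r to a half-sibling = 0.25.
Option 1: Σ r·B − C = (1·0.5·0.0989 + 1·0.25·0.365) − 0.56 = -0.4193.
Option 2: r to a first cousin = 0.125.
Option 2: Σ r·B − C = (1·0.125·0.535) − 0.11 = -0.043125.
Option 2 has the higher net inclusive-fitness payoff.

Option 2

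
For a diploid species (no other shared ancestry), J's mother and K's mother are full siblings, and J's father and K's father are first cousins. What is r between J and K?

With two independent routes of shared ancestry, r is the sum of the two contributions.
J and K are related in two ways: first cousins through their mothers (r = 1/8) and second cousins through their fathers (r = 1/32).
r = 1/8 + 1/32 = 5/32 = 0.15625.

0.15625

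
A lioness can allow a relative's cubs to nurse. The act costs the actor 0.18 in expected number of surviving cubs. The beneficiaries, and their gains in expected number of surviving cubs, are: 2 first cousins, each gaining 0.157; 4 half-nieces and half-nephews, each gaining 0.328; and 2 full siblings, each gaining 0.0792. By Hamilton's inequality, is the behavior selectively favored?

Yes

Hamilton's rule: the trait is favored when the sum of r·B over every recipient exceeds the actor's cost C.
r to a first cousin = 1/8 (first cousins share one grandparent pair — two paths of length 4: r = 2·(1/2)^4 = 1/8).
r to a half-niece or half-nephew = 1/8 (half-aunt/uncle↔niece/nephew: one path of length 3: r = (1/2)^3 = 1/8).
r to a full sibling = 1/2 (full sibs share both parents — two paths of length 2: r = 2·(1/2)^2 = 1/2).
Summing one r·B term per recipient: 2·0.125·0.157 + 4·0.125·0.328 + 2·0.5·0.0792 = 0.28245.
0.28245 > 0.18: the indirect benefit exceeds the cost.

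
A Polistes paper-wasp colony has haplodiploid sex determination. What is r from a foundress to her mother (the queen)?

One meiotic link between diploid queen and diploid daughter: r = 1/2.

0.5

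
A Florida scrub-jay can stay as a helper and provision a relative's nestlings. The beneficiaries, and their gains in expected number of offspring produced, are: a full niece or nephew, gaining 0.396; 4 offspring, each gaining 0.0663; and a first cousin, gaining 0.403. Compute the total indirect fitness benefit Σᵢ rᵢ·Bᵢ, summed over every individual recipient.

r to a full niece or nephew = 1/4 (full aunt/uncle↔niece/nephew: two paths of length 3 through the shared grandparent pair: r = 2·(1/2)^3 = 1/4).
r to an offspring = 0.5 (one parent–offspring link: r = (1/2)^1 = 1/2).
r to a first cousin = 1/8 (first cousins share one grandparent pair — two paths of length 4: r = 2·(1/2)^4 = 1/8).
Summing one r·B term per recipient: 1·0.25·0.396 + 4·0.5·0.0663 + 1·0.125·0.403 = 0.281975.

0.281975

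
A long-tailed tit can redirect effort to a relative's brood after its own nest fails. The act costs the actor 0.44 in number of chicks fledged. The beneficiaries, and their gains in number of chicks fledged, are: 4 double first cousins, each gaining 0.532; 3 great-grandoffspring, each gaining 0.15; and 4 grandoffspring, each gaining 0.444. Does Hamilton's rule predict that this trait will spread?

Yes

Hamilton's rule: the trait is favored when the sum of r·B over every recipient exceeds the actor's cost C.
r to a double first cousin = 0.25 (double first cousins share both grandparent pairs — four paths of length 4: r = 4·(1/2)^4 = 1/4).
r to a great-grandoffspring = 0.125 (three parent–offspring links: r = (1/2)^3 = 1/8).
r to a grandoffspring = 1/4 (two parent–offspring links: r = (1/2)^2 = 1/4).
Summing one r·B term per recipient: 4·0.25·0.532 + 3·0.125·0.15 + 4·0.25·0.444 = 1.03225.
1.03225 > 0.44: the indirect benefit exceeds the cost.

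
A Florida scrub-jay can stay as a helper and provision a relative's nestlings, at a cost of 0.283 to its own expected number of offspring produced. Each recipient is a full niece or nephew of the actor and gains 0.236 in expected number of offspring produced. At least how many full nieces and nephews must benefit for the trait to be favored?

r to a full niece or nephew = 0.25 (full aunt/uncle↔niece/nephew: two paths of length 3 through the shared grandparent pair: r = 2·(1/2)^3 = 1/4).
Hamilton's rule: n·r·B > C  ⇒  n > C/(r·B) = 0.283/(0.25·0.236) = 4.797.
The smallest integer exceeding 4.797 is 5.

5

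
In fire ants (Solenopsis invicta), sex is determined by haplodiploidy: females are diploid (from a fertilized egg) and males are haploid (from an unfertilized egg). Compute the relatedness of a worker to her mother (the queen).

One meiotic link between diploid queen and diploid daughter: r = 1/2.

0.5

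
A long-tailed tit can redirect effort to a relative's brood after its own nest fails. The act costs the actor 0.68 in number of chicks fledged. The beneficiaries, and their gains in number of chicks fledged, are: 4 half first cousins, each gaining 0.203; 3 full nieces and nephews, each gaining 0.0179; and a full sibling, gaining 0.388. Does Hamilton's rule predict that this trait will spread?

Hamilton's rule: the trait is favored when the sum of r·B over every recipient exceeds the actor's cost C.
r to a half first cousin = 0.0625 (half first cousins share one grandparent — one path of length 4: r = (1/2)^4 = 1/16).
r to a full niece or nephew = 1/4 (full aunt/uncle↔niece/nephew: two paths of length 3 through the shared grandparent pair: r = 2·(1/2)^3 = 1/4).
r to a full sibling = 1/2 (full sibs share both parents — two paths of length 2: r = 2·(1/2)^2 = 1/2).
Summing one r·B term per recipient: 4·0.0625·0.203 + 3·0.25·0.0179 + 1·0.5·0.388 = 0.258175.
0.258175 < 0.68: the indirect benefit is less than the cost.

No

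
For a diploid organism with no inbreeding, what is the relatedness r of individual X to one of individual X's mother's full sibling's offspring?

0.125

Each parent–offspring link contributes a factor of 1/2, and independent paths through distinct common ancestors add.
First cousins share one grandparent pair — two paths of length 4: r = 2·(1/2)^4 = 1/8.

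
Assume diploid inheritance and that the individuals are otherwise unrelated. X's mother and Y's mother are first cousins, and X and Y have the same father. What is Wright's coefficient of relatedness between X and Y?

Relatedness sums over independent paths through distinct common ancestors.
X and Y are related in two ways: second cousins through their mothers (r = 1/32) and half-sibs through their shared father (r = 1/4).
r = 1/32 + 1/4 = 0.28125.

0.28125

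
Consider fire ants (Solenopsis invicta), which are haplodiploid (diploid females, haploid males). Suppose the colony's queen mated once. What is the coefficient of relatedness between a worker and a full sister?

0.75

Haplodiploid full sisters inherit their father's entire haploid genome identically (contributing 1/2) and on average half of their mother's contribution (1/2 · 1/2 = 1/4); r = 1/2 + 1/4 = 3/4.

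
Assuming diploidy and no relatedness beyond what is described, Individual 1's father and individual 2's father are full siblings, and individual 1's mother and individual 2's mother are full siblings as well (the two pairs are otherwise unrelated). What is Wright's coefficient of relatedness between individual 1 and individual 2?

Independent pedigree routes through distinct common ancestors add.
Individual 1 and individual 2 are related in two ways: first cousins through their fathers (r = 1/8) and first cousins through their mothers (r = 1/8) — i.e. double first cousins.
r = 1/8 + 1/8 = 0.25.

0.25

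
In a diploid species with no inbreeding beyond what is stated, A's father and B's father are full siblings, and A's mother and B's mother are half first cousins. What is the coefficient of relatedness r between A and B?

0.140625

With two independent routes of shared ancestry, r is the sum of the two contributions.
A and B are related in two ways: first cousins through their fathers (r = 1/8) and half second cousins through their mothers (r = 1/64).
r = 1/8 + 1/64 = 0.140625.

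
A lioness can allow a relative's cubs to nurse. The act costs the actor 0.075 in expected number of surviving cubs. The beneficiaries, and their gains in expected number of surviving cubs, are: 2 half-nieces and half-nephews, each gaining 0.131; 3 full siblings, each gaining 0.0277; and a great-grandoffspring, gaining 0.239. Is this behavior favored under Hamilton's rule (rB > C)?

Hamilton's rule: the trait is favored when the sum of r·B over every recipient exceeds the actor's cost C.
r to a half-niece or half-nephew = 1/8 (half-aunt/uncle↔niece/nephew: one path of length 3: r = (1/2)^3 = 1/8).
r to a full sibling = 0.5 (full sibs share both parents — two paths of length 2: r = 2·(1/2)^2 = 1/2).
r to a great-grandoffspring = 0.125 (three parent–offspring links: r = (1/2)^3 = 1/8).
Summing one r·B term per recipient: 2·0.125·0.131 + 3·0.5·0.0277 + 1·0.125·0.239 = 0.104175.
0.104175 > 0.075: the indirect benefit exceeds the cost.

Yes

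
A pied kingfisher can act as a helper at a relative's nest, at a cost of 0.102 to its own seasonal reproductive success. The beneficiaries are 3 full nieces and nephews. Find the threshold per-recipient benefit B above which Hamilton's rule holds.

r to a full niece or nephew = 1/4 (full aunt/uncle↔niece/nephew: two paths of length 3 through the shared grandparent pair: r = 2·(1/2)^3 = 1/4).
Hamilton's rule with n recipients of equal r: n·r·B > C, so B > C/(n·r) = 0.102/(3·0.25) = 0.136.

0.136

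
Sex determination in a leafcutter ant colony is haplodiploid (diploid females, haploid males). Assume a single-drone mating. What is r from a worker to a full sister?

Haplodiploid full sisters inherit their father's entire haploid genome identically (contributing 1/2) and on average half of their mother's contribution (1/2 · 1/2 = 1/4); r = 1/2 + 1/4 = 3/4.

0.75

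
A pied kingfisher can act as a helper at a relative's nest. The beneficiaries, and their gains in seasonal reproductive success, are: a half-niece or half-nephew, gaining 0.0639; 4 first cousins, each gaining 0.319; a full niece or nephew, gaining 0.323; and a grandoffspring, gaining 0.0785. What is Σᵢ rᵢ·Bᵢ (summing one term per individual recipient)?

0.2678625

r to a half-niece or half-nephew = 1/8 (half-aunt/uncle↔niece/nephew: one path of length 3: r = (1/2)^3 = 1/8).
r to a first cousin = 0.125 (first cousins share one grandparent pair — two paths of length 4: r = 2·(1/2)^4 = 1/8).
r to a full niece or nephew = 0.25 (full aunt/uncle↔niece/nephew: two paths of length 3 through the shared grandparent pair: r = 2·(1/2)^3 = 1/4).
r to a grandoffspring = 1/4 (two parent–offspring links: r = (1/2)^2 = 1/4).
Summing one r·B term per recipient: 1·0.125·0.0639 + 4·0.125·0.319 + 1·0.25·0.323 + 1·0.25·0.0785 = 0.2678625.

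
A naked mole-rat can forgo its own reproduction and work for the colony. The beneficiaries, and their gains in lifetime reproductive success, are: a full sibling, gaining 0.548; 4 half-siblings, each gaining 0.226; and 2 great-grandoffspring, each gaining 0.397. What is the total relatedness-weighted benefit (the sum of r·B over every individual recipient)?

r to a full sibling = 0.5 (full sibs share both parents — two paths of length 2: r = 2·(1/2)^2 = 1/2).
r to a half-sibling = 1/4 (half-sibs share one parent — one path of length 2: r = (1/2)^2 = 1/4).
r to a great-grandoffspring = 0.125 (three parent–offspring links: r = (1/2)^3 = 1/8).
Summing one r·B term per recipient: 1·0.5·0.548 + 4·0.25·0.226 + 2·0.125·0.397 = 0.59925.

0.59925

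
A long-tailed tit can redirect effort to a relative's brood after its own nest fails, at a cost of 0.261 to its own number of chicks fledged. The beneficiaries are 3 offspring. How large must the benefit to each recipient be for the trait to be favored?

r to an offspring = 1/2 (one parent–offspring link: r = (1/2)^1 = 1/2).
Hamilton's rule with n recipients of equal r: n·r·B > C, so B > C/(n·r) = 0.261/(3·0.5) = 0.174.

0.174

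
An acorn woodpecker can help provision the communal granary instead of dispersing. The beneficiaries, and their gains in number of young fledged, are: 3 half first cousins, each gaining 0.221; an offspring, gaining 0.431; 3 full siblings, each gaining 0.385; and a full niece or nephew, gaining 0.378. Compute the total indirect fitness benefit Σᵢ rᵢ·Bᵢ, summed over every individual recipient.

0.9289375

r to a half first cousin = 0.0625 (half first cousins share one grandparent — one path of length 4: r = (1/2)^4 = 1/16).
r to an offspring = 0.5 (one parent–offspring link: r = (1/2)^1 = 1/2).
r to a full sibling = 1/2 (full sibs share both parents — two paths of length 2: r = 2·(1/2)^2 = 1/2).
r to a full niece or nephew = 0.25 (full aunt/uncle↔niece/nephew: two paths of length 3 through the shared grandparent pair: r = 2·(1/2)^3 = 1/4).
Summing one r·B term per recipient: 3·0.0625·0.221 + 1·0.5·0.431 + 3·0.5·0.385 + 1·0.25·0.378 = 0.9289375.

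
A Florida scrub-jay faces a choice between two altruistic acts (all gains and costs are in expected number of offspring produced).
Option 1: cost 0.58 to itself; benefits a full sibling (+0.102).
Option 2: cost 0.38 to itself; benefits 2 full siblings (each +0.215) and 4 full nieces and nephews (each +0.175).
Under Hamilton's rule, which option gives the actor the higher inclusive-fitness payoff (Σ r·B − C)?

Option 2

Option 1: r to a full sibling = 0.5.
Option 1: Σ r·B − C = (1·0.5·0.102) − 0.58 = -0.529.
Option 2: r to a full sibling = 0.5.
Option 2: r to a full niece or nephew = 0.25.
Option 2: Σ r·B − C = (2·0.5·0.215 + 4·0.25·0.175) − 0.38 = 0.01.
Option 2 has the higher net inclusive-fitness payoff.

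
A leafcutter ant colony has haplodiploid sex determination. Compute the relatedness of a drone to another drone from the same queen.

0.5

Haploid brothers each carry a random half of the queen's diploid genome, so on average they share half: r = 1/2.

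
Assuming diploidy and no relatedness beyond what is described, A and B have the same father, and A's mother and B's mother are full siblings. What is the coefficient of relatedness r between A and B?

0.375

With two independent routes of shared ancestry, r is the sum of the two contributions.
A and B are related in two ways: half-sibs through their shared father (r = 1/4) and first cousins through their mothers (r = 1/8).
r = 1/4 + 1/8 = 0.375.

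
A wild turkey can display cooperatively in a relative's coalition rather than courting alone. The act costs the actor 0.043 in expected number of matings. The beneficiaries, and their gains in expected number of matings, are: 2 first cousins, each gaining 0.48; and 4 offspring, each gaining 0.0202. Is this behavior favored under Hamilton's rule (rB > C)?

Hamilton's rule: the trait is favored when the sum of r·B over every recipient exceeds the actor's cost C.
r to a first cousin = 0.125 (first cousins share one grandparent pair — two paths of length 4: r = 2·(1/2)^4 = 1/8).
r to an offspring = 1/2 (one parent–offspring link: r = (1/2)^1 = 1/2).
Summing one r·B term per recipient: 2·0.125·0.48 + 4·0.5·0.0202 = 0.1604.
0.1604 > 0.043: the indirect benefit exceeds the cost.

Yes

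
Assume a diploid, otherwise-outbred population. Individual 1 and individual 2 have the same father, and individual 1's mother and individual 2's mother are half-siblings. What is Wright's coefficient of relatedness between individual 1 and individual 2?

0.3125

Independent pedigree routes through distinct common ancestors add.
Individual 1 and individual 2 are related in two ways: half-sibs through their shared father (r = 1/4) and half first cousins through their mothers (r = 1/16).
r = 1/4 + 1/16 = 0.3125.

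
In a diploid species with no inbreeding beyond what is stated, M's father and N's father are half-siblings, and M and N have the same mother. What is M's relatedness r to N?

0.3125

Independent pedigree routes through distinct common ancestors add.
M and N are related in two ways: half first cousins through their fathers (r = 1/16) and half-sibs through their shared mother (r = 1/4).
r = 1/16 + 1/4 = 0.3125.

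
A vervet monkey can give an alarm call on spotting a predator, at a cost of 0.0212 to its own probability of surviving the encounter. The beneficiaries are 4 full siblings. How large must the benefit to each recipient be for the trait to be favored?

r to a full sibling = 0.5 (full sibs share both parents — two paths of length 2: r = 2·(1/2)^2 = 1/2).
Hamilton's rule with n recipients of equal r: n·r·B > C, so B > C/(n·r) = 0.0212/(4·0.5) = 0.0106.

0.0106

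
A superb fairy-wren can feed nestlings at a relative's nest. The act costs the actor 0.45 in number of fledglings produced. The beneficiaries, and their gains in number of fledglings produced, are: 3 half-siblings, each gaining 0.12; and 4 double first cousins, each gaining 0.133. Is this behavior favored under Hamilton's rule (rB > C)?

Hamilton's rule: the trait is favored when the sum of r·B over every recipient exceeds the actor's cost C.
r to a half-sibling = 0.25 (half-sibs share one parent — one path of length 2: r = (1/2)^2 = 1/4).
r to a double first cousin = 0.25 (double first cousins share both grandparent pairs — four paths of length 4: r = 4·(1/2)^4 = 1/4).
Summing one r·B term per recipient: 3·0.25·0.12 + 4·0.25·0.133 = 0.223.
0.223 < 0.45: the indirect benefit is less than the cost.

No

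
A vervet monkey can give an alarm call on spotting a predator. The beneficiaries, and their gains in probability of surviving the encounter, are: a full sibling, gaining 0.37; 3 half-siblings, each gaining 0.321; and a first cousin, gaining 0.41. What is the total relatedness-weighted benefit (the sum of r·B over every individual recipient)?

0.477

r to a full sibling = 0.5 (full sibs share both parents — two paths of length 2: r = 2·(1/2)^2 = 1/2).
r to a half-sibling = 1/4 (half-sibs share one parent — one path of length 2: r = (1/2)^2 = 1/4).
r to a first cousin = 1/8 (first cousins share one grandparent pair — two paths of length 4: r = 2·(1/2)^4 = 1/8).
Summing one r·B term per recipient: 1·0.5·0.37 + 3·0.25·0.321 + 1·0.125·0.41 = 0.477.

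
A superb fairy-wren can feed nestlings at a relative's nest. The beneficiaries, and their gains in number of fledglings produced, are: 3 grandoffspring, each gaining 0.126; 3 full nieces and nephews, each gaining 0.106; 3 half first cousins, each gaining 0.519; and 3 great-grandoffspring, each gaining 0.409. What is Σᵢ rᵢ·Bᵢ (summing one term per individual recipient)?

0.4246875

r to a grandoffspring = 1/4 (two parent–offspring links: r = (1/2)^2 = 1/4).
r to a full niece or nephew = 0.25 (full aunt/uncle↔niece/nephew: two paths of length 3 through the shared grandparent pair: r = 2·(1/2)^3 = 1/4).
r to a half first cousin = 0.0625 (half first cousins share one grandparent — one path of length 4: r = (1/2)^4 = 1/16).
r to a great-grandoffspring = 0.125 (three parent–offspring links: r = (1/2)^3 = 1/8).
Summing one r·B term per recipient: 3·0.25·0.126 + 3·0.25·0.106 + 3·0.0625·0.519 + 3·0.125·0.409 = 0.4246875.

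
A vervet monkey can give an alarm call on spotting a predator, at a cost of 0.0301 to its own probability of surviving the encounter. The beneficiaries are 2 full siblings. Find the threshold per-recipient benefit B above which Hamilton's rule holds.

0.0301

r to a full sibling = 0.5 (full sibs share both parents — two paths of length 2: r = 2·(1/2)^2 = 1/2).
Hamilton's rule with n recipients of equal r: n·r·B > C, so B > C/(n·r) = 0.0301/(2·0.5) = 0.0301.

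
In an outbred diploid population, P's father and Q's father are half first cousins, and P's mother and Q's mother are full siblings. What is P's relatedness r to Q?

0.140625

Relatedness sums over independent paths through distinct common ancestors.
P and Q are related in two ways: half second cousins through their fathers (r = 1/64) and first cousins through their mothers (r = 1/8).
r = 1/64 + 1/8 = 9/64 = 0.140625.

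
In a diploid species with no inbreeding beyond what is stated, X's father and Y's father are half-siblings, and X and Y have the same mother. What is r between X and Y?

With two independent routes of shared ancestry, r is the sum of the two contributions.
X and Y are related in two ways: half first cousins through their fathers (r = 1/16) and half-sibs through their shared mother (r = 1/4).
r = 1/16 + 1/4 = 0.3125.

0.3125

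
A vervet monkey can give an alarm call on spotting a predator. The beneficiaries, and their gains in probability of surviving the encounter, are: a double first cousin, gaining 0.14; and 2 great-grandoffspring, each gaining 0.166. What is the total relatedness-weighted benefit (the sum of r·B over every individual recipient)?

r to a double first cousin = 1/4 (double first cousins share both grandparent pairs — four paths of length 4: r = 4·(1/2)^4 = 1/4).
r to a great-grandoffspring = 1/8 (three parent–offspring links: r = (1/2)^3 = 1/8).
Summing one r·B term per recipient: 1·0.25·0.14 + 2·0.125·0.166 = 0.0765.

0.0765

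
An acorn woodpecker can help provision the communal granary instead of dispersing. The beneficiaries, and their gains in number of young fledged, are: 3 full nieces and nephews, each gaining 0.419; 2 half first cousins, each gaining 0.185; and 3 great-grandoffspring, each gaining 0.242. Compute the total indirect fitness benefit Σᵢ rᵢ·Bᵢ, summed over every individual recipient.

0.428125

r to a full niece or nephew = 0.25 (full aunt/uncle↔niece/nephew: two paths of length 3 through the shared grandparent pair: r = 2·(1/2)^3 = 1/4).
r to a half first cousin = 1/16 (half first cousins share one grandparent — one path of length 4: r = (1/2)^4 = 1/16).
r to a great-grandoffspring = 1/8 (three parent–offspring links: r = (1/2)^3 = 1/8).
Summing one r·B term per recipient: 3·0.25·0.419 + 2·0.0625·0.185 + 3·0.125·0.242 = 0.428125.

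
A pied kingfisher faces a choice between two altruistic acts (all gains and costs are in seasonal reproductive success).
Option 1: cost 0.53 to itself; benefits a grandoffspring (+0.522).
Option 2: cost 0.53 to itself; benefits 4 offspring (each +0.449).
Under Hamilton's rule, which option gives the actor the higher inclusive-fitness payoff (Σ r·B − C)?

Option 2

Option 1: r to a grandoffspring = 0.25.
Option 1: Σ r·B − C = (1·0.25·0.522) − 0.53 = -0.3995.
Option 2: r to an offspring = 0.5.
Option 2: Σ r·B − C = (4·0.5·0.449) − 0.53 = 0.368.
Option 2 has the higher net inclusive-fitness payoff.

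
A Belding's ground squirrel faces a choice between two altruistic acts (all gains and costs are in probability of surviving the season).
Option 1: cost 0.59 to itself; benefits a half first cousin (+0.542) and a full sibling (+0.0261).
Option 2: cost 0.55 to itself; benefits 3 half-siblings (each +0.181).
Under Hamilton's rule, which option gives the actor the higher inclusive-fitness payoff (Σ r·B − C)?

Option 2

Option 1: r to a half first cousin = 0.0625.
Option 1: r to a full sibling = 0.5.
Option 1: Σ r·B − C = (1·0.0625·0.542 + 1·0.5·0.0261) − 0.59 = -0.543075.
Option 2: r to a half-sibling = 0.25.
Option 2: Σ r·B − C = (3·0.25·0.181) − 0.55 = -0.41425.
Option 2 has the higher net inclusive-fitness payoff.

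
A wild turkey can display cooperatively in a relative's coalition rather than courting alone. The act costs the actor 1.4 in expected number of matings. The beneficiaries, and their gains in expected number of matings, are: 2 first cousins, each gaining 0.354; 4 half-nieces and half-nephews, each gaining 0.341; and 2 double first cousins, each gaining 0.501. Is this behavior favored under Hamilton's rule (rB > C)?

Hamilton's rule: the trait is favored when the sum of r·B over every recipient exceeds the actor's cost C.
r to a first cousin = 0.125 (first cousins share one grandparent pair — two paths of length 4: r = 2·(1/2)^4 = 1/8).
r to a half-niece or half-nephew = 0.125 (half-aunt/uncle↔niece/nephew: one path of length 3: r = (1/2)^3 = 1/8).
r to a double first cousin = 0.25 (double first cousins share both grandparent pairs — four paths of length 4: r = 4·(1/2)^4 = 1/4).
Summing one r·B term per recipient: 2·0.125·0.354 + 4·0.125·0.341 + 2·0.25·0.501 = 0.5095.
0.5095 < 1.4: the indirect benefit is less than the cost.

No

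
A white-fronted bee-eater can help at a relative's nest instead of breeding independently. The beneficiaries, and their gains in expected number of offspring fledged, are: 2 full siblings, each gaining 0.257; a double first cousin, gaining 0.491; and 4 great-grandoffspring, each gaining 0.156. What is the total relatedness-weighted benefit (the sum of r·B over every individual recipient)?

0.45775

r to a full sibling = 1/2 (full sibs share both parents — two paths of length 2: r = 2·(1/2)^2 = 1/2).
r to a double first cousin = 1/4 (double first cousins share both grandparent pairs — four paths of length 4: r = 4·(1/2)^4 = 1/4).
r to a great-grandoffspring = 0.125 (three parent–offspring links: r = (1/2)^3 = 1/8).
Summing one r·B term per recipient: 2·0.5·0.257 + 1·0.25·0.491 + 4·0.125·0.156 = 0.45775.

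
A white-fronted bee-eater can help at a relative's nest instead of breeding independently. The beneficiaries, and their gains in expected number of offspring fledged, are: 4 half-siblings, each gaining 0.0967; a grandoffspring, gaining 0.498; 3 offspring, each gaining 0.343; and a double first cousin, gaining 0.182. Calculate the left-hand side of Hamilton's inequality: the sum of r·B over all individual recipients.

r to a half-sibling = 0.25 (half-sibs share one parent — one path of length 2: r = (1/2)^2 = 1/4).
r to a grandoffspring = 1/4 (two parent–offspring links: r = (1/2)^2 = 1/4).
r to an offspring = 0.5 (one parent–offspring link: r = (1/2)^1 = 1/2).
r to a double first cousin = 0.25 (double first cousins share both grandparent pairs — four paths of length 4: r = 4·(1/2)^4 = 1/4).
Summing one r·B term per recipient: 4·0.25·0.0967 + 1·0.25·0.498 + 3·0.5·0.343 + 1·0.25·0.182 = 0.7812.

0.7812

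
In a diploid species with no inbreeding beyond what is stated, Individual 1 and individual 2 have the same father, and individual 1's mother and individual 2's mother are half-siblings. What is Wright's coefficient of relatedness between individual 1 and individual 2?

0.3125

With two independent routes of shared ancestry, r is the sum of the two contributions.
Individual 1 and individual 2 are related in two ways: half-sibs through their shared father (r = 1/4) and half first cousins through their mothers (r = 1/16).
r = 1/4 + 1/16 = 5/16 = 0.3125.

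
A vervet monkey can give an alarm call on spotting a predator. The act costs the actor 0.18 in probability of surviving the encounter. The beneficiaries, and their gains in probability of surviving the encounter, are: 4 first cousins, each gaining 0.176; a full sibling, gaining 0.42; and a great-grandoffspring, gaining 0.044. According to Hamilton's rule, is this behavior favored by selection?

Hamilton's rule: the trait is favored when the sum of r·B over every recipient exceeds the actor's cost C.
r to a first cousin = 1/8 (first cousins share one grandparent pair — two paths of length 4: r = 2·(1/2)^4 = 1/8).
r to a full sibling = 0.5 (full sibs share both parents — two paths of length 2: r = 2·(1/2)^2 = 1/2).
r to a great-grandoffspring = 1/8 (three parent–offspring links: r = (1/2)^3 = 1/8).
Summing one r·B term per recipient: 4·0.125·0.176 + 1·0.5·0.42 + 1·0.125·0.044 = 0.3035.
0.3035 > 0.18: the indirect benefit exceeds the cost.

Yes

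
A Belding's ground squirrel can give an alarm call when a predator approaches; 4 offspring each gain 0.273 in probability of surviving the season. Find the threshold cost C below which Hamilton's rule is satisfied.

r to an offspring = 0.5 (one parent–offspring link: r = (1/2)^1 = 1/2).
Hamilton's rule: n·r·B > C, so the trait is favored while C < n·r·B = 4·0.5·0.273 = 0.546.

0.546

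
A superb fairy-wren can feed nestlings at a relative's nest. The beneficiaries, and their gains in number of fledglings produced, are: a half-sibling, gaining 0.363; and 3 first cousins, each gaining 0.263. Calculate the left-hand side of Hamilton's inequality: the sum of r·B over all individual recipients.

r to a half-sibling = 1/4 (half-sibs share one parent — one path of length 2: r = (1/2)^2 = 1/4).
r to a first cousin = 0.125 (first cousins share one grandparent pair — two paths of length 4: r = 2·(1/2)^4 = 1/8).
Summing one r·B term per recipient: 1·0.25·0.363 + 3·0.125·0.263 = 0.189375.

0.189375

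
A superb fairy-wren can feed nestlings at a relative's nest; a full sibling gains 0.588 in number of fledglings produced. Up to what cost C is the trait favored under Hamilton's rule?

0.294

r to a full sibling = 0.5 (full sibs share both parents — two paths of length 2: r = 2·(1/2)^2 = 1/2).
Hamilton's rule: n·r·B > C, so the trait is favored while C < n·r·B = 1·0.5·0.588 = 0.294.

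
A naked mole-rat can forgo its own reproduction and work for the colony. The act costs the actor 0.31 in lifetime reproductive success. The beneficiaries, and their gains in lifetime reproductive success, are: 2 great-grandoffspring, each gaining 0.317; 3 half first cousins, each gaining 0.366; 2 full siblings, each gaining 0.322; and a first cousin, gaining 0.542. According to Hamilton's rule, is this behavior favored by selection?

Yes

Hamilton's rule: the trait is favored when the sum of r·B over every recipient exceeds the actor's cost C.
r to a great-grandoffspring = 0.125 (three parent–offspring links: r = (1/2)^3 = 1/8).
r to a half first cousin = 0.0625 (half first cousins share one grandparent — one path of length 4: r = (1/2)^4 = 1/16).
r to a full sibling = 0.5 (full sibs share both parents — two paths of length 2: r = 2·(1/2)^2 = 1/2).
r to a first cousin = 1/8 (first cousins share one grandparent pair — two paths of length 4: r = 2·(1/2)^4 = 1/8).
Summing one r·B term per recipient: 2·0.125·0.317 + 3·0.0625·0.366 + 2·0.5·0.322 + 1·0.125·0.542 = 0.537625.
0.537625 > 0.31: the indirect benefit exceeds the cost.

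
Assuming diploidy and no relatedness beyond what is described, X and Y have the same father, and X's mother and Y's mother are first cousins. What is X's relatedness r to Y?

Wright's path rule: contributions from independent ancestry routes add.
X and Y are related in two ways: half-sibs through their shared father (r = 1/4) and second cousins through their mothers (r = 1/32).
r = 1/4 + 1/32 = 0.28125.

0.28125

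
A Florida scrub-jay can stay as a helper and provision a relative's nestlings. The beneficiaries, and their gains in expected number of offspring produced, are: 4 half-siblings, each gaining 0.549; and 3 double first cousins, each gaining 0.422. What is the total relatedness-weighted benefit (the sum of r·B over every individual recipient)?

r to a half-sibling = 0.25 (half-sibs share one parent — one path of length 2: r = (1/2)^2 = 1/4).
r to a double first cousin = 0.25 (double first cousins share both grandparent pairs — four paths of length 4: r = 4·(1/2)^4 = 1/4).
Summing one r·B term per recipient: 4·0.25·0.549 + 3·0.25·0.422 = 0.8655.

0.8655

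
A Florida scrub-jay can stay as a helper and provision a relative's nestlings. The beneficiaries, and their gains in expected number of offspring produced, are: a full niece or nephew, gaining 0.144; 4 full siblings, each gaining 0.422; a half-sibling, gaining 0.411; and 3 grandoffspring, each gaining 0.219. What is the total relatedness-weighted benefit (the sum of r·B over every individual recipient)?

1.147

r to a full niece or nephew = 1/4 (full aunt/uncle↔niece/nephew: two paths of length 3 through the shared grandparent pair: r = 2·(1/2)^3 = 1/4).
r to a full sibling = 0.5 (full sibs share both parents — two paths of length 2: r = 2·(1/2)^2 = 1/2).
r to a half-sibling = 0.25 (half-sibs share one parent — one path of length 2: r = (1/2)^2 = 1/4).
r to a grandoffspring = 0.25 (two parent–offspring links: r = (1/2)^2 = 1/4).
Summing one r·B term per recipient: 1·0.25·0.144 + 4·0.5·0.422 + 1·0.25·0.411 + 3·0.25·0.219 = 1.147.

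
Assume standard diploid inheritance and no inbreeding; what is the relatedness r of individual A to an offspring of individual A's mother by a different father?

0.25

Each parent–offspring link contributes a factor of 1/2, and independent paths through distinct common ancestors add.
Half-sibs share one parent — one path of length 2: r = (1/2)^2 = 1/4.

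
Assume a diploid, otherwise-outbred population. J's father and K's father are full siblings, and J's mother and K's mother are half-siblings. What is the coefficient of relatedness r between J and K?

Wright's path rule: contributions from independent ancestry routes add.
J and K are related in two ways: first cousins through their fathers (r = 1/8) and half first cousins through their mothers (r = 1/16).
r = 1/8 + 1/16 = 3/16 = 0.1875.

0.1875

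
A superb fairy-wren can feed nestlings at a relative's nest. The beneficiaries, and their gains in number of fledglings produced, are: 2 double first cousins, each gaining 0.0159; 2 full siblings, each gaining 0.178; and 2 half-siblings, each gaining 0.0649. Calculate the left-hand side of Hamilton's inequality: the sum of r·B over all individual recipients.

0.2184

r to a double first cousin = 0.25 (double first cousins share both grandparent pairs — four paths of length 4: r = 4·(1/2)^4 = 1/4).
r to a full sibling = 0.5 (full sibs share both parents — two paths of length 2: r = 2·(1/2)^2 = 1/2).
r to a half-sibling = 0.25 (half-sibs share one parent — one path of length 2: r = (1/2)^2 = 1/4).
Summing one r·B term per recipient: 2·0.25·0.0159 + 2·0.5·0.178 + 2·0.25·0.0649 = 0.2184.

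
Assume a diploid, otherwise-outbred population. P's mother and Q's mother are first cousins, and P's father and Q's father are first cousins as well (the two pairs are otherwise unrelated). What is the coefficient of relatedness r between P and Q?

Wright's path rule: contributions from independent ancestry routes add.
P and Q are related in two ways: second cousins through their mothers (r = 1/32) and second cousins through their fathers (r = 1/32).
r = 1/32 + 1/32 = 1/16 = 0.0625.

0.0625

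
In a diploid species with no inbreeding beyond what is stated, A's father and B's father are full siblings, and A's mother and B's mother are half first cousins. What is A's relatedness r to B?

Independent pedigree routes through distinct common ancestors add.
A and B are related in two ways: first cousins through their fathers (r = 1/8) and half second cousins through their mothers (r = 1/64).
r = 1/8 + 1/64 = 0.140625.

0.140625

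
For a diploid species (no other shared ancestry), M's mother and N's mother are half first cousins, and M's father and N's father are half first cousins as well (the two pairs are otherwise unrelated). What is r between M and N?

Relatedness sums over independent paths through distinct common ancestors.
M and N are related in two ways: half second cousins through their mothers (r = 1/64) and half second cousins through their fathers (r = 1/64).
r = 1/64 + 1/64 = 0.03125.

0.03125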